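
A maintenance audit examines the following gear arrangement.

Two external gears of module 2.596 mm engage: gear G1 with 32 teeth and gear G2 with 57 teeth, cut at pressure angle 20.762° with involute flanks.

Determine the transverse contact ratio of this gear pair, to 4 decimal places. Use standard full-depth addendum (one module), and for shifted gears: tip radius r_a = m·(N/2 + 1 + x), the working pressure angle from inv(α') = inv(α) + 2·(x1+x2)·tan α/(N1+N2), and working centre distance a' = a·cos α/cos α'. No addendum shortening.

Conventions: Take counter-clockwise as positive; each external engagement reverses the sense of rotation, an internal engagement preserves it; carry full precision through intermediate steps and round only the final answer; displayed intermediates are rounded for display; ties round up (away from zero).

class = single-mesh tooth geometry [involute pair 32T × 57T, m = 2.596]
base radii: r_b1 = 38.838693, r_b2 = 69.181422
tip radii: r_a1 = 44.132000, r_a2 = 76.582000
no profile shift: α' = α, a' = a
action lengths: √(r_a1²−r_b1²) = 20.956845, √(r_a2²−r_b2²) = 32.844079
base pitch p_b = π·m·cos α = 7.625960
CR = (20.956845 + 32.844079 − 115.522000·sin 20.76200°)/7.625960 = 1.685019
contact ratio ≈ 1.6850

1.6850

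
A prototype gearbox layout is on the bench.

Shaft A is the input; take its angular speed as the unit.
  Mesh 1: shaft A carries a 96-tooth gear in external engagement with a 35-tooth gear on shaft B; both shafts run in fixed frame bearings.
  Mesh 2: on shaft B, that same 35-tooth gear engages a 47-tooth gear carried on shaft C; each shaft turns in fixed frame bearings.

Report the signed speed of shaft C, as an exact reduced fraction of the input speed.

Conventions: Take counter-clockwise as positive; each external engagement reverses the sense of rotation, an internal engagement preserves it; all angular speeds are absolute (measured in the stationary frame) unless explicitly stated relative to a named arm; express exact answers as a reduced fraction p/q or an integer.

2-mesh fixed-axis compound train (all bearings frame-fixed)
mesh 1 [96T→35T]: |ω|/ω_in = 1×96/35 = 96/35, sense flips to −
mesh 2 [35T→47T]: |ω|/ω_in = (96/35)×35/47 = 96/47, sense flips to +
signed output speed (× input speed) = 96/47

96/47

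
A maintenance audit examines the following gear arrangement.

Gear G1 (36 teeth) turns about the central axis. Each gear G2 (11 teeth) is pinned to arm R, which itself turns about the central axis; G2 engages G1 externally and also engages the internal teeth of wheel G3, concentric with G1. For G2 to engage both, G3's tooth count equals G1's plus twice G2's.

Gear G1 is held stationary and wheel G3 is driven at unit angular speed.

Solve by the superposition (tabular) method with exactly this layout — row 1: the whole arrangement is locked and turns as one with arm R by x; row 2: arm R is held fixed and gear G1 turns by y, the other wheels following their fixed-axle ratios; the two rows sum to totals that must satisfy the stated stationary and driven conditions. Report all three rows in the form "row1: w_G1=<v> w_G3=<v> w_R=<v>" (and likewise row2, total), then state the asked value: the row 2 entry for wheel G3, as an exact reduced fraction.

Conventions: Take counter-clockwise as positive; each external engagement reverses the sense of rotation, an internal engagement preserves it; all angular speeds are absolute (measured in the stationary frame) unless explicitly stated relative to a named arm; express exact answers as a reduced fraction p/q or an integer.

class = planetary set [G3 = 36+2·11 = 58; Willis about the carrier]
superposition row 1 [locked train]: every member turns x
superposition row 2 [arm held]: sun y, ring −(36/58)·y, arm 0
boundary: total ω_sun = x + y = 0 and total ω_ring = x − (36/58)·y = 1  ⇒  y = -29/47, x = 29/47
row 2 ring = −(36/58)·(-29/47) = 18/47
totals (row 1 + row 2): sun 29/47 + (-29/47) = 0, ring 29/47 + 18/47 = 1, arm 29/47 + 0 = 29/47
asked cell (row2, ring) = 18/47

row1: w_G1=29/47 w_G3=29/47 w_R=29/47
row2: w_G1=-29/47 w_G3=18/47 w_R=0
total: w_G1=0 w_G3=1 w_R=29/47
asked value: 18/47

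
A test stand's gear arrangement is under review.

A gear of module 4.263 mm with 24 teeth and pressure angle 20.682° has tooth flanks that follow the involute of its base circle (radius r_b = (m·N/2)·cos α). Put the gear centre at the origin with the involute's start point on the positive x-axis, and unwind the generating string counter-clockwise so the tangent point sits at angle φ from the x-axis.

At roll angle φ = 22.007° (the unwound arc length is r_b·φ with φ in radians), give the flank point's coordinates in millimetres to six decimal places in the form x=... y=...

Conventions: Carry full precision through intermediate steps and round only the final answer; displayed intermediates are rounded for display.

single-mesh involute tooth geometry (24T wheel at module 4.263)
pitch radius r_p = m·N/2 = 4.263·24/2 = 51.156000
base radius r_b = r_p·cos α = 51.156000·cos 20.682° = 47.859253
roll angle φ = 22.007° = 0.38409461 rad
x = r_b·(cos φ + φ·sin φ) = 51.260417
y = r_b·(sin φ − φ·cos φ) = 0.890715

x=51.260417 y=0.890715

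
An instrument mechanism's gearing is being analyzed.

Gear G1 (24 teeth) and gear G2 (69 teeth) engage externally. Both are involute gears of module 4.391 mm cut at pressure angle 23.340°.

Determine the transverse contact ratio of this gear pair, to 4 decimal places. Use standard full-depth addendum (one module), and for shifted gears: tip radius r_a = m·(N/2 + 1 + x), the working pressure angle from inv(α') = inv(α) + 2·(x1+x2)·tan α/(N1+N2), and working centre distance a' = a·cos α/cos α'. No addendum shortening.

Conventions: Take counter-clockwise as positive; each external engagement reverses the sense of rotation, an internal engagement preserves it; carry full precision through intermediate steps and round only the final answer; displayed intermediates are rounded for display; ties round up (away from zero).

single-mesh involute tooth geometry (24T engaging 69T at module 4.391)
base radii: r_b1 = 48.380214, r_b2 = 139.093116
tip radii: r_a1 = 57.083000, r_a2 = 155.880500
no profile shift: α' = α, a' = a
action lengths: √(r_a1²−r_b1²) = 30.295606, √(r_a2²−r_b2²) = 70.369278
base pitch p_b = π·m·cos α = 12.665911
CR = (30.295606 + 70.369278 − 204.181500·sin 23.34000°)/12.665911 = 1.560954
contact ratio ≈ 1.5610

1.5610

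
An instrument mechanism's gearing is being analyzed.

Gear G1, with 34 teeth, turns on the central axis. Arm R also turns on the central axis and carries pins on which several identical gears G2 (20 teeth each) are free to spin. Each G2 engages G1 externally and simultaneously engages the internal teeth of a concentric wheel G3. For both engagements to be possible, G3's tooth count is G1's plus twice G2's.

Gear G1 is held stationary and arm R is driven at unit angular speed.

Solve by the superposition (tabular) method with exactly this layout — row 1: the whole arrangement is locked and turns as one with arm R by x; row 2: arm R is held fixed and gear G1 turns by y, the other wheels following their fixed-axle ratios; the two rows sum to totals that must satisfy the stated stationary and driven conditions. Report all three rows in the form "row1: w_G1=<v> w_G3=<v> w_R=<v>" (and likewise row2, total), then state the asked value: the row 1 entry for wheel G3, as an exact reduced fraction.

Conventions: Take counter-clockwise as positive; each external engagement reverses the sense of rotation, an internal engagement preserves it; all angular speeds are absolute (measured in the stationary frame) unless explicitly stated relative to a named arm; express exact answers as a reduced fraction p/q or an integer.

row1: w_G1=1 w_G3=1 w_R=1
row2: w_G1=-1 w_G3=17/37 w_R=0
total: w_G1=0 w_G3=54/37 w_R=1
asked value: 1

topology: planetary set — G1 34T / G2 20T / G3 74T, arm = carrier (Willis)
row 1 — lock + rotate with arm: ω_sun = ω_ring = ω_arm = x
superposition row 2 [arm held]: sun y, ring −(34/74)·y, arm 0
boundary: total ω_sun = x + y = 0 and total ω_arm = x = 1  ⇒  y = -1, x = 1
row 2 ring = −(34/74)·(-1) = 17/37
totals (row 1 + row 2): sun 1 + (-1) = 0, ring 1 + 17/37 = 54/37, arm 1 + 0 = 1
asked cell (row1, ring) = 1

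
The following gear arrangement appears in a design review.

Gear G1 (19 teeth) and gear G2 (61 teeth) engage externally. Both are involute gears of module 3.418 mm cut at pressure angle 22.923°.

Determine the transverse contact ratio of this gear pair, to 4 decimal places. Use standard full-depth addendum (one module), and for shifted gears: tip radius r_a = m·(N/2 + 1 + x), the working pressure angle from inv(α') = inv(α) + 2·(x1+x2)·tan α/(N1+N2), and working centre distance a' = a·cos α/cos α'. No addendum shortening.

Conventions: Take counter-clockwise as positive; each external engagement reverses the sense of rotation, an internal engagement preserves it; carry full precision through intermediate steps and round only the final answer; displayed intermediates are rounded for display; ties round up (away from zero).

1.5472

topology: single-mesh involute geometry — m = 3.418, 19T/61T pair
base radii: r_b1 = 29.906737, r_b2 = 96.016365
tip radii: r_a1 = 35.889000, r_a2 = 107.667000
no profile shift: α' = α, a' = a
action lengths: √(r_a1²−r_b1²) = 19.839542, √(r_a2²−r_b2²) = 48.713863
base pitch p_b = π·m·cos α = 9.889977
CR = (19.839542 + 48.713863 − 136.720000·sin 22.92300°)/9.889977 = 1.547205
contact ratio ≈ 1.5472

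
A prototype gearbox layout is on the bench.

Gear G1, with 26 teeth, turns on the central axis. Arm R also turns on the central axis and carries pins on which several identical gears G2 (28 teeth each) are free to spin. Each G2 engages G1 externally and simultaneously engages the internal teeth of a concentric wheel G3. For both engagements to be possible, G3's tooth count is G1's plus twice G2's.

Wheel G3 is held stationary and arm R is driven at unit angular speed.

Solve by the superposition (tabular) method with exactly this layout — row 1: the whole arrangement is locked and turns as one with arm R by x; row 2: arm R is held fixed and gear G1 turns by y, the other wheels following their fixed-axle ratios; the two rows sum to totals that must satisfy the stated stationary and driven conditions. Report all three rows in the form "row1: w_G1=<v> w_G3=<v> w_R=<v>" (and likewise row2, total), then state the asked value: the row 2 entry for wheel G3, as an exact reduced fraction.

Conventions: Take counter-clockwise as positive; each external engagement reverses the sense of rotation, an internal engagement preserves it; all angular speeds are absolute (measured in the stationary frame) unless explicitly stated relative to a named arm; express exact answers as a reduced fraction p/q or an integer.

topology: planetary set — G1 26T / G2 28T / G3 82T, arm = carrier (Willis)
row 1 (train locked, turned with arm): all members turn x
superposition row 2 [arm held]: sun y, ring −(26/82)·y, arm 0
boundary: total ω_ring = x − (26/82)·y = 0 and total ω_arm = x = 1  ⇒  y = 41/13, x = 1
row 2 ring = −(26/82)·41/13 = -1
totals (row 1 + row 2): sun 1 + 41/13 = 54/13, ring 1 + (-1) = 0, arm 1 + 0 = 1
asked cell (row2, ring) = -1

row1: w_G1=1 w_G3=1 w_R=1
row2: w_G1=41/13 w_G3=-1 w_R=0
total: w_G1=54/13 w_G3=0 w_R=1
asked value: -1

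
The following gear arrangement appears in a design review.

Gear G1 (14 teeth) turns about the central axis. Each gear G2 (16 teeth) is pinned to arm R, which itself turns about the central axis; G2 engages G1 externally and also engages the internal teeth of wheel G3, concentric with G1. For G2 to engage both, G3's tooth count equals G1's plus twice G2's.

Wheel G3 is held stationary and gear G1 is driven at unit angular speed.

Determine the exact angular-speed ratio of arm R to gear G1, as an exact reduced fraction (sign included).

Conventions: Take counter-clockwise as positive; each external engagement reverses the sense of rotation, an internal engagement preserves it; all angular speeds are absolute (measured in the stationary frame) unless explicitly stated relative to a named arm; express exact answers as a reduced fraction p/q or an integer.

7/30

recognized (axles ride arm R): planetary set, 14/16/46 teeth
ring teeth: 14 + 2·16 = 46
14(ω_sun−ω_arm) = −46(ω_ring−ω_arm),  ω_ring = 0, ω_sun = 1
14(1−ω_arm) = −46(0−ω_arm)  ⇒  60·ω_arm = 14  ⇒  ω_arm = 7/30
ω_out/ω_in = 7/30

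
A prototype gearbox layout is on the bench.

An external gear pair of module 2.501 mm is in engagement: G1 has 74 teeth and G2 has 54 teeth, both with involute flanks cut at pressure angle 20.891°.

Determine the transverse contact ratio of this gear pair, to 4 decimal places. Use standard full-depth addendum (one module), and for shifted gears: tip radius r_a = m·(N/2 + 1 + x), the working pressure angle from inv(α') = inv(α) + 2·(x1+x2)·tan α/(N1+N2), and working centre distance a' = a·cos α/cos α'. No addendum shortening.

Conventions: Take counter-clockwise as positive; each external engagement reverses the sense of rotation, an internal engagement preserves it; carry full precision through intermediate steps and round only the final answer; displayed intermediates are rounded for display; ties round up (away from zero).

1.7422

topology: single-mesh involute geometry — m = 2.501, 74T/54T pair
base radii: r_b1 = 86.453664, r_b2 = 63.087809
tip radii: r_a1 = 95.038000, r_a2 = 70.028000
no profile shift: α' = α, a' = a
action lengths: √(r_a1²−r_b1²) = 39.471325, √(r_a2²−r_b2²) = 30.394887
base pitch p_b = π·m·cos α = 7.340600
CR = (39.471325 + 30.394887 − 160.064000·sin 20.89100°)/7.340600 = 1.742200
contact ratio ≈ 1.7422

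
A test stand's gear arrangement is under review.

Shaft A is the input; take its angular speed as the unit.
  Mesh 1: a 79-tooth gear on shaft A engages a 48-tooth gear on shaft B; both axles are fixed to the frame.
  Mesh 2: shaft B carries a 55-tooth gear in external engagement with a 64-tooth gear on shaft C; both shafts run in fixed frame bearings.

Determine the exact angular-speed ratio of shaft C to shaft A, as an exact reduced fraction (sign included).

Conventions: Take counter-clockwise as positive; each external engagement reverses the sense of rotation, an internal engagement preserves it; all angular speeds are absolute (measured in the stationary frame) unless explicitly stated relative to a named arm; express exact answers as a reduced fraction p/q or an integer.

class = fixed-axis compound train [2 meshes; 2 ratios multiply, 2 sense flips]
mesh 1 [79T→48T]: running ratio 79/48, sense −
mesh 2 [55T→64T]: running ratio 4345/3072, sense +
ω_out/ω_in = 4345/3072

4345/3072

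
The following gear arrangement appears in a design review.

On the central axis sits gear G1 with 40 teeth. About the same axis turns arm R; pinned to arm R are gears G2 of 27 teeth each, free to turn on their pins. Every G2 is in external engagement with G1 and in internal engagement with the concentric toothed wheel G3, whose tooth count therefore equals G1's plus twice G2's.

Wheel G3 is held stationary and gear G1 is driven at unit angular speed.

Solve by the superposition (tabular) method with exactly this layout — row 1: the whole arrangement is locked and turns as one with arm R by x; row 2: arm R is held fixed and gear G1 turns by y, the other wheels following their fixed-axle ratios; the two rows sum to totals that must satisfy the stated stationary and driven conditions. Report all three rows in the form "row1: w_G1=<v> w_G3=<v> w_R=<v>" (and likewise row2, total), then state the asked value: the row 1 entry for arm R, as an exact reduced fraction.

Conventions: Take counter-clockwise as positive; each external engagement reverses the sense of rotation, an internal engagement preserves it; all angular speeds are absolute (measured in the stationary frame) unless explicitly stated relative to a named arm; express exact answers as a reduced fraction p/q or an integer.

topology: planetary set — G1 40T / G2 27T / G3 94T, arm = carrier (Willis)
row 1: whole set turns with the arm by x
row 2: sun turns y, ring = −(40/94)·y, arm 0
boundary: total ω_ring = x − (40/94)·y = 0 and total ω_sun = x + y = 1  ⇒  y = 47/67, x = 20/67
row 2 ring = −(40/94)·47/67 = -20/67
totals (row 1 + row 2): sun 20/67 + 47/67 = 1, ring 20/67 + (-20/67) = 0, arm 20/67 + 0 = 20/67
asked cell (row1, arm) = 20/67

row1: w_G1=20/67 w_G3=20/67 w_R=20/67
row2: w_G1=47/67 w_G3=-20/67 w_R=0
total: w_G1=1 w_G3=0 w_R=20/67
asked value: 20/67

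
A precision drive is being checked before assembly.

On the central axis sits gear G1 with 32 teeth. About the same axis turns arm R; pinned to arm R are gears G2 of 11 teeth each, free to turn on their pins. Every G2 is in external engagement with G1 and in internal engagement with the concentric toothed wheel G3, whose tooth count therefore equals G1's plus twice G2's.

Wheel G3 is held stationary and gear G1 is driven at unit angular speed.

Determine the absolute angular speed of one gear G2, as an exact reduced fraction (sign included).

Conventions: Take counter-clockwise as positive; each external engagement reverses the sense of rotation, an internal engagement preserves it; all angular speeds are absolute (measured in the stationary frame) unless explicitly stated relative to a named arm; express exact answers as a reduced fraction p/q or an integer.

-16/11

recognized (axles ride arm R): planetary set, 32/11/54 teeth
ring teeth: 32 + 2·11 = 54
32(ω_sun−ω_arm) = −54(ω_ring−ω_arm),  ω_ring = 0, ω_sun = 1
32(1−ω_arm) = −54(0−ω_arm)  ⇒  86·ω_arm = 32  ⇒  ω_arm = 16/43
sun–planet mesh: 32·(1−16/43) = −11·(ω_p−ω_arm)  ⇒  ω_p−ω_arm = -864/473
ω_p = 16/43 − 864/473 = -16/11
exact speed ratio = -16/11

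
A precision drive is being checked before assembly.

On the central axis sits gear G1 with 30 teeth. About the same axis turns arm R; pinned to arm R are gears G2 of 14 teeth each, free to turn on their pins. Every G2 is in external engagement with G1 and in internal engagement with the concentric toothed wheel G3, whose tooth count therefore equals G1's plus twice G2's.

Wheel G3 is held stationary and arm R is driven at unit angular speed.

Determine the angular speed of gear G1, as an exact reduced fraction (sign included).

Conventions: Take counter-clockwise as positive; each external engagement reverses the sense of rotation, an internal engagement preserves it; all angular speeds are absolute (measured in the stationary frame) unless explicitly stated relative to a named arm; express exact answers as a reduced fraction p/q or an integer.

topology: planetary set — G1 30T / G2 14T / G3 58T, arm = carrier (Willis)
ring teeth: 30 + 2·14 = 58
30(ω_sun−ω_arm) = −58(ω_ring−ω_arm),  ω_ring = 0, ω_arm = 1
ω_sun = 1 − (58/30)(0−1) = 44/15
exact speed ratio = 44/15

44/15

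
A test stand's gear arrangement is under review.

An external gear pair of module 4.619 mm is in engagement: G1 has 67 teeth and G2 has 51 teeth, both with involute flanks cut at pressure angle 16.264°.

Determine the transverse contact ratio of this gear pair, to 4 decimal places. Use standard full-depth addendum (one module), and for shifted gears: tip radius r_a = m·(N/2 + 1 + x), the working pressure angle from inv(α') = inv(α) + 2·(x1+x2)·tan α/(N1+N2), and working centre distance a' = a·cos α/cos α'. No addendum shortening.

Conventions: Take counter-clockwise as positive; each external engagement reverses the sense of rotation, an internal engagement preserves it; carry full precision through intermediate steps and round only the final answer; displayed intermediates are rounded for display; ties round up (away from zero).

recognized (one external pair, fixed centres): single-mesh tooth geometry, m = 4.619, N1 = 67, N2 = 51
base radii: r_b1 = 148.544170, r_b2 = 113.070935
tip radii: r_a1 = 159.355500, r_a2 = 122.403500
no profile shift: α' = α, a' = a
action lengths: √(r_a1²−r_b1²) = 57.695797, √(r_a2²−r_b2²) = 46.878358
base pitch p_b = π·m·cos α = 13.930307
CR = (57.695797 + 46.878358 − 272.521000·sin 16.26400°)/13.930307 = 2.028020
contact ratio ≈ 2.0280

2.0280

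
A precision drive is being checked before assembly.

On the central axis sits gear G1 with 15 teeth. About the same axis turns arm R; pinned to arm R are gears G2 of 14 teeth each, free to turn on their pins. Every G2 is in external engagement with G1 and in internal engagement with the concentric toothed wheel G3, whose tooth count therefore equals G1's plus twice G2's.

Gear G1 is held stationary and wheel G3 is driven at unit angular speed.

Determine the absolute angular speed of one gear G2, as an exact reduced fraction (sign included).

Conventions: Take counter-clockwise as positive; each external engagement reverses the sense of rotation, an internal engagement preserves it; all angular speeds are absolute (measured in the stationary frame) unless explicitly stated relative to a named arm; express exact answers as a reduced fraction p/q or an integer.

43/28

topology: planetary set — G1 15T / G2 14T / G3 43T, arm = carrier (Willis)
ring teeth: 15 + 2·14 = 43
15(ω_sun−ω_arm) = −43(ω_ring−ω_arm),  ω_sun = 0, ω_ring = 1
15(0−ω_arm) = −43(1−ω_arm)  ⇒  58·ω_arm = 43  ⇒  ω_arm = 43/58
sun–planet mesh: 15·(0−43/58) = −14·(ω_p−ω_arm)  ⇒  ω_p−ω_arm = 645/812
ω_p = 43/58 + 645/812 = 43/28
exact speed ratio = 43/28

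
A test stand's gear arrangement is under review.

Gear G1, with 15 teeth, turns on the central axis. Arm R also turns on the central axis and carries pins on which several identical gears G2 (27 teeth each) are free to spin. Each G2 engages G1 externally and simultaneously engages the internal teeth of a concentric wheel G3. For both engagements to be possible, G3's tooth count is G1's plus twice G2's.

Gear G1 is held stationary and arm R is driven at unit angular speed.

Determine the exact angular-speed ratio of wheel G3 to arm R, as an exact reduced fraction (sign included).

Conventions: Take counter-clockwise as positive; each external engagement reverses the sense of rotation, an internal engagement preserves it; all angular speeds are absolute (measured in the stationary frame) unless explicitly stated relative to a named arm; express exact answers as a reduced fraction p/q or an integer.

28/23

class = planetary set [G3 = 15+2·27 = 69; Willis about the carrier]
ring teeth: 15 + 2·27 = 69
15(ω_sun−ω_arm) = −69(ω_ring−ω_arm),  ω_sun = 0, ω_arm = 1
ω_ring = 1 − (15/69)(0−1) = 28/23
ω_out/ω_in = 28/23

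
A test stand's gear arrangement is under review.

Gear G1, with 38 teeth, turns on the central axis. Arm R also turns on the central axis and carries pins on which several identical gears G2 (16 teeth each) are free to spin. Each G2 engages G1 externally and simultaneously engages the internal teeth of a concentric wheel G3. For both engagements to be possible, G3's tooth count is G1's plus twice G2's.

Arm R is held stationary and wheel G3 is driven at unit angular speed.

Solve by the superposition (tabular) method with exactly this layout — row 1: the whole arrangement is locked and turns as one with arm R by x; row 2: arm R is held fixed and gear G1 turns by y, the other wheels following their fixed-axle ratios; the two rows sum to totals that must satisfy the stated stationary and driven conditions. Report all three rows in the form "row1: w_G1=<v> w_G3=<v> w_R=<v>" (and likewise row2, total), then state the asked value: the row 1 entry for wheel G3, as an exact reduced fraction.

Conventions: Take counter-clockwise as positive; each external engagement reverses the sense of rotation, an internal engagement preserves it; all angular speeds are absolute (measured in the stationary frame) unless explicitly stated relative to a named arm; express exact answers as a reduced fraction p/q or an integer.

recognized (axles ride arm R): planetary set, 38/16/70 teeth
row 1 — lock + rotate with arm: ω_sun = ω_ring = ω_arm = x
row 2 (arm held, sun turns y): ω_ring = −(38/70)·y, ω_arm = 0
boundary: total ω_arm = x = 0 and total ω_ring = x − (38/70)·y = 1  ⇒  y = -35/19, x = 0
row 2 ring = −(38/70)·(-35/19) = 1
totals (row 1 + row 2): sun 0 + (-35/19) = -35/19, ring 0 + 1 = 1, arm 0 + 0 = 0
asked cell (row1, ring) = 0

row1: w_G1=0 w_G3=0 w_R=0
row2: w_G1=-35/19 w_G3=1 w_R=0
total: w_G1=-35/19 w_G3=1 w_R=0
asked value: 0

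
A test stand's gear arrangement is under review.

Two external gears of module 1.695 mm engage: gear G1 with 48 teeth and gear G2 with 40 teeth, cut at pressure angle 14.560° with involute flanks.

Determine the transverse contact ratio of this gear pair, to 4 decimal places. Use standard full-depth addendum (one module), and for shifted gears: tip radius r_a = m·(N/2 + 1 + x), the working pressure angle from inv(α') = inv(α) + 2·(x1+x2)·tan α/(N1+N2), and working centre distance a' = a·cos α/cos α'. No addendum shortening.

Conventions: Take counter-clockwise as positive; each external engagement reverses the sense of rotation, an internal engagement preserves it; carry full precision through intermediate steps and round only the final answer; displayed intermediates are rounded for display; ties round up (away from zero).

2.0789

single-mesh involute tooth geometry (48T engaging 40T at module 1.695)
base radii: r_b1 = 39.373558, r_b2 = 32.811299
tip radii: r_a1 = 42.375000, r_a2 = 35.595000
no profile shift: α' = α, a' = a
action lengths: √(r_a1²−r_b1²) = 15.664084, √(r_a2²−r_b2²) = 13.799374
base pitch p_b = π·m·cos α = 5.153987
CR = (15.664084 + 13.799374 − 74.580000·sin 14.56000°)/5.153987 = 2.078879
contact ratio ≈ 2.0789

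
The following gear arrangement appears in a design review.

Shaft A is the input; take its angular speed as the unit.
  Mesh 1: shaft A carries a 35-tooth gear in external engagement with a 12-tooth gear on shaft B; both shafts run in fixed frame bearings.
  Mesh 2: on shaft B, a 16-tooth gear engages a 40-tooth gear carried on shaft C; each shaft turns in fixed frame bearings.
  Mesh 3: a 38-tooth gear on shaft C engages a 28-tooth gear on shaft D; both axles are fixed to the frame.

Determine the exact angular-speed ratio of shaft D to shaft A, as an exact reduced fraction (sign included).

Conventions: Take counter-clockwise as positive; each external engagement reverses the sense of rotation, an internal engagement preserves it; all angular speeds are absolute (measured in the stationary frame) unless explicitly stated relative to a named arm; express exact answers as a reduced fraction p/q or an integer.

class = fixed-axis compound train [3 meshes; 3 ratios multiply, 3 sense flips]
mesh 1 [35T→12T]: running ratio 35/12, sense −
mesh 2 [16T→40T]: running ratio 7/6, sense +
mesh 3 [38T→28T]: running ratio 19/12, sense −
ω_out/ω_in = -19/12

-19/12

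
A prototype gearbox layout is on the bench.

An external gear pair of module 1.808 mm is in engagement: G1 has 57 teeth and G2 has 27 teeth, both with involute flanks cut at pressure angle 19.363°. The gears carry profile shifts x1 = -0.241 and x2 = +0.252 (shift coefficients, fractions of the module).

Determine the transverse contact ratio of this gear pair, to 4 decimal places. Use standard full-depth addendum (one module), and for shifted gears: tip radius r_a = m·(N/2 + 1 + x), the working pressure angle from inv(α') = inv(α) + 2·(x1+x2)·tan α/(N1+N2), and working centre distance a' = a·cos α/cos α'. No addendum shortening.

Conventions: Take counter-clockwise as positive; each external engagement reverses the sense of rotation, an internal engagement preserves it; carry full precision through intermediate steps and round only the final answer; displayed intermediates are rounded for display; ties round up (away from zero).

topology: single-mesh involute geometry — m = 1.808, 57T/27T pair
base radii: r_b1 = 48.613420, r_b2 = 23.027409
tip radii: r_a1 = 52.900272, r_a2 = 26.671616
inv(α') = inv(19.363°) + 2·(-0.241+0.252)·tan α/(57+27) = 0.01357384  ⇒  α' = 19.40560°
a' = a·cos α / cos α' = 75.9360·cos 19.363°/cos 19.40560° = 75.955867
action lengths: √(r_a1²−r_b1²) = 20.860829, √(r_a2²−r_b2²) = 13.457842
base pitch p_b = π·m·cos α = 5.358721
CR = (20.860829 + 13.457842 − 75.955867·sin 19.40560°)/5.358721 = 1.694823
contact ratio ≈ 1.6948

1.6948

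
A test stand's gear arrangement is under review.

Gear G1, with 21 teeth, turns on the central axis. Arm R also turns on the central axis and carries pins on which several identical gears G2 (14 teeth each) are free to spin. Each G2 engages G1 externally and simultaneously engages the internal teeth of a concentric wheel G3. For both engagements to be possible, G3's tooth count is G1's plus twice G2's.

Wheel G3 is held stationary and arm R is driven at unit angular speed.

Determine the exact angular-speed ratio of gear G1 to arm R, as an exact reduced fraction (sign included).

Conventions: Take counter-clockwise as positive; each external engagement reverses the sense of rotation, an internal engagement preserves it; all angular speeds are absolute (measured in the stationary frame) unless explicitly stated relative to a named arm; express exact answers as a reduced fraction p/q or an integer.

class = planetary set [G3 = 21+2·14 = 49; Willis about the carrier]
ring teeth: 21 + 2·14 = 49
21(ω_sun−ω_arm) = −49(ω_ring−ω_arm),  ω_ring = 0, ω_arm = 1
ω_sun = 1 − (49/21)(0−1) = 10/3
ω_out/ω_in = 10/3

10/3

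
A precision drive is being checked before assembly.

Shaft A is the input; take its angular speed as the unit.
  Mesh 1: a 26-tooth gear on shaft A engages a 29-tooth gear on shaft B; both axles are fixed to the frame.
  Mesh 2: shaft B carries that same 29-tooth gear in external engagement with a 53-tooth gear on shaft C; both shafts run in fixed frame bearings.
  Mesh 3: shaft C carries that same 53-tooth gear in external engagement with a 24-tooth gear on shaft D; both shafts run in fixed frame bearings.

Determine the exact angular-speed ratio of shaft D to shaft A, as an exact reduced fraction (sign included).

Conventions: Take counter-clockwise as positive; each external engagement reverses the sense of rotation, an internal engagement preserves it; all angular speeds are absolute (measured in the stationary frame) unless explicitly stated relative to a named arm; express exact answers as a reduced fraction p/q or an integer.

class = fixed-axis compound train [3 meshes; 3 ratios multiply, 3 sense flips]
mesh 1 [26T→29T]: running ratio 26/29, sense −
mesh 2 [29T→53T]: running ratio 26/53, sense +
mesh 3 [53T→24T]: running ratio 13/12, sense −
ω_out/ω_in = -13/12

-13/12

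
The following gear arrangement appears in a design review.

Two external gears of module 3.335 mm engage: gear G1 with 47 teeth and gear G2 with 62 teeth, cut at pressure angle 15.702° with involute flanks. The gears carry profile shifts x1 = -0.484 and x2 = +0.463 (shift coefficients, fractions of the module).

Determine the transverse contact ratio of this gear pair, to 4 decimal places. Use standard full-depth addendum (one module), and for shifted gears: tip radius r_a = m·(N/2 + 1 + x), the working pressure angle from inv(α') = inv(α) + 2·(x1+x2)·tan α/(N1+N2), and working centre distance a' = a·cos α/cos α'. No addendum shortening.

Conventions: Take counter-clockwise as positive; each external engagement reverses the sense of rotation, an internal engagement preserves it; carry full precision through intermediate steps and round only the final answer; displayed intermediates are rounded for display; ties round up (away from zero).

class = single-mesh tooth geometry [involute pair 47T × 62T, m = 3.335]
base radii: r_b1 = 75.447819, r_b2 = 99.526910
tip radii: r_a1 = 80.093360, r_a2 = 108.264105
inv(α') = inv(15.702°) + 2·(-0.484+0.463)·tan α/(47+62) = 0.00696507  ⇒  α' = 15.62305°
a' = a·cos α / cos α' = 181.7575·cos 15.702°/cos 15.62305° = 181.687293
action lengths: √(r_a1²−r_b1²) = 26.880718, √(r_a2²−r_b2²) = 42.608810
base pitch p_b = π·m·cos α = 10.086226
CR = (26.880718 + 42.608810 − 181.687293·sin 15.62305°)/10.086226 = 2.038405
contact ratio ≈ 2.0384

2.0384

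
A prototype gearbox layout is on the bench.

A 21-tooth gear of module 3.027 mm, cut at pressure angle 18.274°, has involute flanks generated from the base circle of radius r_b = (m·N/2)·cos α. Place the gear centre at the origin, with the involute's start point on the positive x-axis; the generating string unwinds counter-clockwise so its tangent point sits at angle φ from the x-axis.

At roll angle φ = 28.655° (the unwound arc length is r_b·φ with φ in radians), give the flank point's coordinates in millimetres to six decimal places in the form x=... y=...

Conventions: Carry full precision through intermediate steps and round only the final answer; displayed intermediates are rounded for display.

recognized (one wheel, involute flank): single-mesh tooth geometry, m = 3.027, N = 21
pitch radius r_p = m·N/2 = 3.027·21/2 = 31.783500
base radius r_b = r_p·cos α = 31.783500·cos 18.274° = 30.180590
roll angle φ = 28.655° = 0.50012410 rad
x = r_b·(cos φ + φ·sin φ) = 33.722276
y = r_b·(sin φ − φ·cos φ) = 1.227264

x=33.722276 y=1.227264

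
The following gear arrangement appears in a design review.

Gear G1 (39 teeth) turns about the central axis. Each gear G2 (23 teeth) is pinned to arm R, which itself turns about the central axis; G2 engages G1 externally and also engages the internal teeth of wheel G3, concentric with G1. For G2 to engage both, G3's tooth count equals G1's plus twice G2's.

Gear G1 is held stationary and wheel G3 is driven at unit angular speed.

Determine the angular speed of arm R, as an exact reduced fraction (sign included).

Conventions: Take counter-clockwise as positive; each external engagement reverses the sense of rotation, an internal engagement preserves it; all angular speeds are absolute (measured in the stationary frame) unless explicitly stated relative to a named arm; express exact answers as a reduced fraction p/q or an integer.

85/124

class = planetary set [G3 = 39+2·23 = 85; Willis about the carrier]
ring teeth: 39 + 2·23 = 85
39(ω_sun−ω_arm) = −85(ω_ring−ω_arm),  ω_sun = 0, ω_ring = 1
39(0−ω_arm) = −85(1−ω_arm)  ⇒  124·ω_arm = 85  ⇒  ω_arm = 85/124
exact speed ratio = 85/124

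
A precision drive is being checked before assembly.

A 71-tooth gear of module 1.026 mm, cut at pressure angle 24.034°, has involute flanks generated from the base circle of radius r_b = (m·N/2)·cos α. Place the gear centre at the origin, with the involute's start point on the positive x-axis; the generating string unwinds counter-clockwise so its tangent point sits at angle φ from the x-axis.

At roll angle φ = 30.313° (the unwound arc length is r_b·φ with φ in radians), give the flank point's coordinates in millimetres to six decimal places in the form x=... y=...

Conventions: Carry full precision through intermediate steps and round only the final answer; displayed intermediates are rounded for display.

x=37.600097 y=1.596553

topology: single-mesh involute geometry — m = 1.026, N = 71
pitch radius r_p = m·N/2 = 1.026·71/2 = 36.423000
base radius r_b = r_p·cos α = 36.423000·cos 24.034° = 33.265269
roll angle φ = 30.313° = 0.52906166 rad
x = r_b·(cos φ + φ·sin φ) = 37.600097
y = r_b·(sin φ − φ·cos φ) = 1.596553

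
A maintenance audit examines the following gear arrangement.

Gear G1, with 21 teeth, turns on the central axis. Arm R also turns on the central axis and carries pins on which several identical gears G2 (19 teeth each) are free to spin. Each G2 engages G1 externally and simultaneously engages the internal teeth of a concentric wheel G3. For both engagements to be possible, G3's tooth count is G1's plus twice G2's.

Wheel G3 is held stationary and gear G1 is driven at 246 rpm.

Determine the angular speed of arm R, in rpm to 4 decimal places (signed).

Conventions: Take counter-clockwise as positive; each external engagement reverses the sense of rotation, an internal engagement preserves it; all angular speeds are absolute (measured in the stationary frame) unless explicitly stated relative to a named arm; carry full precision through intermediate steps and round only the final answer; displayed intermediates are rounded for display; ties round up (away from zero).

+64.5750 rpm

planetary set (21T centre, 19T on arm, 59T internal) — Willis relation
normalise by the input: solve with ω_sun = 1, then scale by 246 rpm
ring teeth: 21 + 2·19 = 59
21(ω_sun−ω_arm) = −59(ω_ring−ω_arm),  ω_ring = 0, ω_sun = 1
21(1−ω_arm) = −59(0−ω_arm)  ⇒  80·ω_arm = 21  ⇒  ω_arm = 21/80
scale: ω_arm = 21/80 × 246 rpm = +64.5750 rpm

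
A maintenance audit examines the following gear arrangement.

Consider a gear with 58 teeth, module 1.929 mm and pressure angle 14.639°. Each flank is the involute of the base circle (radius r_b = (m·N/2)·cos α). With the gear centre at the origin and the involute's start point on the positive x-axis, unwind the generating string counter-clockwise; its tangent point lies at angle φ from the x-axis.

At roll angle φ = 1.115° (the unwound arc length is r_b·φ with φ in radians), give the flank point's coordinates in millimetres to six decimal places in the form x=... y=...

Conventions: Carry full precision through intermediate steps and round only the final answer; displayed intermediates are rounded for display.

recognized (one wheel, involute flank): single-mesh tooth geometry, m = 1.929, N = 58
pitch radius r_p = m·N/2 = 1.929·58/2 = 55.941000
base radius r_b = r_p·cos α = 55.941000·cos 14.639° = 54.125008
roll angle φ = 1.115° = 0.01946042 rad
x = r_b·(cos φ + φ·sin φ) = 54.135256
y = r_b·(sin φ − φ·cos φ) = 0.000133

x=54.135256 y=0.000133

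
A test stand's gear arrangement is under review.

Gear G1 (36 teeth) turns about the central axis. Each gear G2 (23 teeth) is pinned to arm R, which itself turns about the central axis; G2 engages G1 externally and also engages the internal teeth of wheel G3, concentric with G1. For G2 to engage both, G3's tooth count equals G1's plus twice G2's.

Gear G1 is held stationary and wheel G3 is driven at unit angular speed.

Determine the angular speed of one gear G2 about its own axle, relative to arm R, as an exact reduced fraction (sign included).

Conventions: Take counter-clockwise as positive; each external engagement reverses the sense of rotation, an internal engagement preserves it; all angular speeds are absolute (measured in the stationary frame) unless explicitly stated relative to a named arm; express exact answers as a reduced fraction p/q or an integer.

recognized (axles ride arm R): planetary set, 36/23/82 teeth
ring teeth: 36 + 2·23 = 82
36(ω_sun−ω_arm) = −82(ω_ring−ω_arm),  ω_sun = 0, ω_ring = 1
36(0−ω_arm) = −82(1−ω_arm)  ⇒  118·ω_arm = 82  ⇒  ω_arm = 41/59
sun–planet mesh: 36·(0−41/59) = −23·(ω_p−ω_arm)  ⇒  ω_p−ω_arm = 1476/1357
exact speed ratio = 1476/1357

1476/1357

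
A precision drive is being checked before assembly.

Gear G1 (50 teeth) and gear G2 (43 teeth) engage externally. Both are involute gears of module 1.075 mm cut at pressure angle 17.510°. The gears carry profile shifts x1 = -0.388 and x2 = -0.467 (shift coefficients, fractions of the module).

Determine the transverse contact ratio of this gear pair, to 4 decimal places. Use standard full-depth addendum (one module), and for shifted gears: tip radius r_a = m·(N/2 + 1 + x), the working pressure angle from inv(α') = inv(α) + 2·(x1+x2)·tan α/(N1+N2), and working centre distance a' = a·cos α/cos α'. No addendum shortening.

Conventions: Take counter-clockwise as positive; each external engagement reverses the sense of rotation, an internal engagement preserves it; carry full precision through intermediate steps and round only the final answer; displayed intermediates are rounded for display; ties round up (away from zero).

2.3668

class = single-mesh tooth geometry [involute pair 50T × 43T, m = 1.075]
base radii: r_b1 = 25.629732, r_b2 = 22.041570
tip radii: r_a1 = 27.532900, r_a2 = 23.685475
inv(α') = inv(17.510°) + 2·(-0.388-0.467)·tan α/(50+43) = 0.00408257  ⇒  α' = 13.11418°
a' = a·cos α / cos α' = 49.9875·cos 17.510°/cos 13.11418° = 48.947870
action lengths: √(r_a1²−r_b1²) = 10.058698, √(r_a2²−r_b2²) = 8.670117
base pitch p_b = π·m·cos α = 3.220727
CR = (10.058698 + 8.670117 − 48.947870·sin 13.11418°)/3.220727 = 2.366832
contact ratio ≈ 2.3668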